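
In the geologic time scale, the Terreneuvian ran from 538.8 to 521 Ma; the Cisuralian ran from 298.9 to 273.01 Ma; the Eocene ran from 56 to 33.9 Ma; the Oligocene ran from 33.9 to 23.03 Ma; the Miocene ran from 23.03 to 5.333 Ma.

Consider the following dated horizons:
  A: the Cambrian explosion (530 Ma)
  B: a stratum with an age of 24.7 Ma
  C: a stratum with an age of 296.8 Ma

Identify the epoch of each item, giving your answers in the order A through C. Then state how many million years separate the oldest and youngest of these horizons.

A — Terreneuvian; B — Oligocene; C — Cisuralian; span 505.3 million years

A: 530 Ma lies in 538.8–521 Ma, so Terreneuvian.
B: 24.7 Ma lies in 33.9–23.03 Ma, so Oligocene.
C: 296.8 Ma lies in 298.9–273.01 Ma, so Cisuralian.
Oldest = 530 Ma, youngest = 24.7 Ma → span 505.3 Myr.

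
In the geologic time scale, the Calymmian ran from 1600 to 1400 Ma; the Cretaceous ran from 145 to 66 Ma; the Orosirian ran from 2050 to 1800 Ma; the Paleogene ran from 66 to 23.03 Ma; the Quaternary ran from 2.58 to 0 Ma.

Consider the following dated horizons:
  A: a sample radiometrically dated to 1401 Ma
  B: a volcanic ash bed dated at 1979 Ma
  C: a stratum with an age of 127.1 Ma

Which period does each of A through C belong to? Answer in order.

Match each age against the start–end ranges in the excerpt: A = 1401 Ma → Calymmian (1600–1400); B = 1979 Ma → Orosirian (2050–1800); C = 127.1 Ma → Cretaceous (145–66).

A — Calymmian; B — Orosirian; C — Cretaceous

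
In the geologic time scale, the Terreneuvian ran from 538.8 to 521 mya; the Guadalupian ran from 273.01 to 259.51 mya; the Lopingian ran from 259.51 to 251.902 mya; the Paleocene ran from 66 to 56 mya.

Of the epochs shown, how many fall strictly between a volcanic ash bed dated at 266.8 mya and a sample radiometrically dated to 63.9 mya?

1

The older date is 266.8 Ma and the younger is 63.9 Ma.
Epochs with start < 266.8 and end > 63.9 Ma: Lopingian (259.51–251.902).
That is 1 complete epoch.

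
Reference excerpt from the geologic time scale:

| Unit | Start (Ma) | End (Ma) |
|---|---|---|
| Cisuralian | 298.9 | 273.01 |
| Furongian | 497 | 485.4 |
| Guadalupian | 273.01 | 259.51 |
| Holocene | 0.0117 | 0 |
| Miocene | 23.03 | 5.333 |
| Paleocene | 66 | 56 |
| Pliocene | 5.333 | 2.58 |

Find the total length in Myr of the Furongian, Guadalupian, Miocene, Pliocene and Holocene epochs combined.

45.5617 million years

Duration is start − end for each: (497 − 485.4) + (273.01 − 259.51) + (23.03 − 5.333) + (5.333 − 2.58) + (0.0117 − 0).
That is 11.6 + 13.5 + 17.697 + 2.753 + 0.0117, which totals 45.5617 million years.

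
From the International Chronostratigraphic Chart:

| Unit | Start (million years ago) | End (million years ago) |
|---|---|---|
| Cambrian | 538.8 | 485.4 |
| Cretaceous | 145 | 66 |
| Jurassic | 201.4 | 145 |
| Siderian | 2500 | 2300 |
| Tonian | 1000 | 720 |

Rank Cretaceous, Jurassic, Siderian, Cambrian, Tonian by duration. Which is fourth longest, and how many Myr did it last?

Durations: Cretaceous 79; Jurassic 56.4; Siderian 200; Cambrian 53.4; Tonian 280 Myr.
Sorted longest-first: Tonian (280), Siderian (200), Cretaceous (79), Jurassic (56.4), Cambrian (53.4).
The fourth longest is Jurassic at 56.4 Myr.

Jurassic, 56.4 million years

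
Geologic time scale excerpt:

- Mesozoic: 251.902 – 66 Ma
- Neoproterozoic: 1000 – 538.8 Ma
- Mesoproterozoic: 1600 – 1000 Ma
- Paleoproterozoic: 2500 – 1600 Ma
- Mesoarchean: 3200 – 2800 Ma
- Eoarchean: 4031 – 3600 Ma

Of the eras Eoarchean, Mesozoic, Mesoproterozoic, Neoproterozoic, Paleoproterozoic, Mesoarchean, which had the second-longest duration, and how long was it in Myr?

Mesoproterozoic, 600 million years

Start − end for each: Eoarchean 4031 − 3600 = 431; Mesozoic 251.902 − 66 = 185.902; Mesoproterozoic 1600 − 1000 = 600; Neoproterozoic 1000 − 538.8 = 461.2; Paleoproterozoic 2500 − 1600 = 900; Mesoarchean 3200 − 2800 = 400.
Ranking these from longest: Paleoproterozoic > Mesoproterozoic > Neoproterozoic > Eoarchean > Mesoarchean > Mesozoic.
Position 2 in that ranking is Mesoproterozoic, which lasted 600 Myr.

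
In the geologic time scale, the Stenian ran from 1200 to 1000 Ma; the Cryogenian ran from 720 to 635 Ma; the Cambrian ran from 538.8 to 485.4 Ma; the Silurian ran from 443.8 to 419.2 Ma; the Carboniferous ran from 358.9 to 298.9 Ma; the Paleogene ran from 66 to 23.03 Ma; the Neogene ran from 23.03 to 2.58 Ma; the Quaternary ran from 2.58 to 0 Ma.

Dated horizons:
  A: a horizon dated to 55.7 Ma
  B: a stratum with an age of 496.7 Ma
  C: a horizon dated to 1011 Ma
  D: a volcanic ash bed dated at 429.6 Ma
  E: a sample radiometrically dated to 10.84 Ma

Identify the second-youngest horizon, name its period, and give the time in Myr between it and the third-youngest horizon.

A, in the Paleogene; 373.9 million years to D

Sorted youngest-first by Ma: E (10.84), A (55.7), D (429.6), B (496.7), C (1011).
The second youngest is A at 55.7 Ma, which lies in 66–23.03 Ma: the Paleogene.
The third youngest is D at 429.6 Ma; separation = |55.7 − 429.6| = 373.9 Myr.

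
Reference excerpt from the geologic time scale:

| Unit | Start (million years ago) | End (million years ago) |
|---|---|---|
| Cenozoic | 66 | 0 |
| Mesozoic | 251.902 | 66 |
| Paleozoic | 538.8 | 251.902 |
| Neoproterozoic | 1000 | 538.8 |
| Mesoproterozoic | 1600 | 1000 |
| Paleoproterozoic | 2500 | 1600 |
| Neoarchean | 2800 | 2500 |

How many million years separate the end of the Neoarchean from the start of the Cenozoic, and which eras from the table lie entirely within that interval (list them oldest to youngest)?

2434 million years; Paleoproterozoic, Mesoproterozoic, Neoproterozoic, Paleozoic, Mesozoic

The Neoarchean closes at 2500 Ma and the Cenozoic opens at 66 Ma, so the interval is 2500 − 66 = 2434 Myr.
An era fits inside if it starts at or after 2500 Ma and ends at or before 66 Ma; oldest first that gives Paleoproterozoic, Mesoproterozoic, Neoproterozoic, Paleozoic, Mesozoic.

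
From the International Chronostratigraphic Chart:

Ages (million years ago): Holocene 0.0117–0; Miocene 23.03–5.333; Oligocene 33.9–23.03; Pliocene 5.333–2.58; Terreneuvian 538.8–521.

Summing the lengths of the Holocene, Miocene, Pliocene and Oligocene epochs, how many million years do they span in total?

Each duration: Holocene = 0.0117; Miocene = 17.697; Pliocene = 2.753; Oligocene = 10.87.
Sum: 0.0117 + 17.697 + 2.753 + 10.87 = 31.3317 Myr.

31.3317 million years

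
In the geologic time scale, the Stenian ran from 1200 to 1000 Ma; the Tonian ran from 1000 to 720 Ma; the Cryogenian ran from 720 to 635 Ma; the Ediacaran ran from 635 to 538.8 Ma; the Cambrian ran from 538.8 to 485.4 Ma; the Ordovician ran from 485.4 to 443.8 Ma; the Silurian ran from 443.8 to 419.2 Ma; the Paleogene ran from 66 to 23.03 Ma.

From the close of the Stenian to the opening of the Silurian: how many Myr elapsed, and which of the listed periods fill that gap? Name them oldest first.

End of Stenian = 1000 Ma; start of Silurian = 443.8 Ma.
Gap = 1000 − 443.8 = 556.2 Myr.
Periods wholly inside 1000–443.8 Ma: Tonian (1000–720), Cryogenian (720–635), Ediacaran (635–538.8), Cambrian (538.8–485.4), Ordovician (485.4–443.8).

556.2 million years; Tonian, Cryogenian, Ediacaran, Cambrian, Ordovician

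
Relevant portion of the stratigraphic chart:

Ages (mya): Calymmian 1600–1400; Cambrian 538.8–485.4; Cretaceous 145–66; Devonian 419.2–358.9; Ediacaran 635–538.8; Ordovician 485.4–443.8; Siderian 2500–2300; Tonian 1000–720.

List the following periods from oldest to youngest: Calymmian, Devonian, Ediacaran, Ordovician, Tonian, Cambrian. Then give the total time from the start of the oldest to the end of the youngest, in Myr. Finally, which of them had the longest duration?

Calymmian, Tonian, Ediacaran, Cambrian, Ordovician, Devonian; total span 1241.1 Myr; longest is Tonian

From the excerpt: Calymmian 1600–1400; Devonian 419.2–358.9; Ediacaran 635–538.8; Ordovician 485.4–443.8; Tonian 1000–720; Cambrian 538.8–485.4 (Ma).
Larger Ma is earlier, so the oldest is Calymmian and the youngest is Devonian; oldest to youngest: Calymmian, Tonian, Ediacaran, Cambrian, Ordovician, Devonian.
Oldest start 1600 minus youngest end 358.9 gives 1241.1 Myr overall.
Individual lengths (start − end): Ediacaran 96.2; Tonian 280; Ordovician 41.6; Calymmian 200; Cambrian 53.4; Devonian 60.3. The largest is Tonian at 280 Myr.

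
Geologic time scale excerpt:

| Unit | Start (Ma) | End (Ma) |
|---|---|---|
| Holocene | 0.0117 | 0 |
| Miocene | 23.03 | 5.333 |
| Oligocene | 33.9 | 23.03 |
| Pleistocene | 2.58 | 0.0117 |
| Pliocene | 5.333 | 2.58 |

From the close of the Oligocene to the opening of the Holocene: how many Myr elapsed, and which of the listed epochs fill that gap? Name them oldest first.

23.0183 million years; Miocene, Pliocene, Pleistocene

End of Oligocene = 23.03 Ma; start of Holocene = 0.0117 Ma.
Gap = 23.03 − 0.0117 = 23.0183 Myr.
Epochs wholly inside 23.03–0.0117 Ma: Miocene (23.03–5.333), Pliocene (5.333–2.58), Pleistocene (2.58–0.0117).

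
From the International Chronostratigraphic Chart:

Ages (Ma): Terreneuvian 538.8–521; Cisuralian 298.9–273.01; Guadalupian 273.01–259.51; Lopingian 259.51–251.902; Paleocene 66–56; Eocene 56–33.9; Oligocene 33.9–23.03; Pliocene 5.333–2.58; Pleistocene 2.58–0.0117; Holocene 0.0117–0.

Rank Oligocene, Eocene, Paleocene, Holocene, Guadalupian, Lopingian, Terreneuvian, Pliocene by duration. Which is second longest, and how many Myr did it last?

Start − end for each: Oligocene 33.9 − 23.03 = 10.87; Eocene 56 − 33.9 = 22.1; Paleocene 66 − 56 = 10; Holocene 0.0117 − 0 = 0.0117; Guadalupian 273.01 − 259.51 = 13.5; Lopingian 259.51 − 251.902 = 7.608; Terreneuvian 538.8 − 521 = 17.8; Pliocene 5.333 − 2.58 = 2.753.
Ranking these from longest: Eocene > Terreneuvian > Guadalupian > Oligocene > Paleocene > Lopingian > Pliocene > Holocene.
Position 2 in that ranking is Terreneuvian, which lasted 17.8 Myr.

Terreneuvian, 17.8 million years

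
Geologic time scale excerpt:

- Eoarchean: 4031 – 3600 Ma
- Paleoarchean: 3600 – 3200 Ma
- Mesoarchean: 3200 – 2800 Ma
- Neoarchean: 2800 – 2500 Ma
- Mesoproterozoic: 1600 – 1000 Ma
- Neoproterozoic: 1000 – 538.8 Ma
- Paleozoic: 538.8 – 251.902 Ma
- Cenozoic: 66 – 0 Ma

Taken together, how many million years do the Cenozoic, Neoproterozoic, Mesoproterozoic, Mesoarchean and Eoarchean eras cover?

1958.2 million years

Each duration: Cenozoic = 66; Neoproterozoic = 461.2; Mesoproterozoic = 600; Mesoarchean = 400; Eoarchean = 431.
Sum: 66 + 461.2 + 600 + 400 + 431 = 1958.2 Myr.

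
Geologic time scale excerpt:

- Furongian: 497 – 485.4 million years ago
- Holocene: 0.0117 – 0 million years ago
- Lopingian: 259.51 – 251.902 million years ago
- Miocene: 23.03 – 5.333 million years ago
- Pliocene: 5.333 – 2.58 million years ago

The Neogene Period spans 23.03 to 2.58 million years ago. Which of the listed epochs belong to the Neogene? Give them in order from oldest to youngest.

Epochs with both bounds inside 23.03–2.58 Ma: Miocene (23.03–5.333), Pliocene (5.333–2.58).

Miocene, Pliocene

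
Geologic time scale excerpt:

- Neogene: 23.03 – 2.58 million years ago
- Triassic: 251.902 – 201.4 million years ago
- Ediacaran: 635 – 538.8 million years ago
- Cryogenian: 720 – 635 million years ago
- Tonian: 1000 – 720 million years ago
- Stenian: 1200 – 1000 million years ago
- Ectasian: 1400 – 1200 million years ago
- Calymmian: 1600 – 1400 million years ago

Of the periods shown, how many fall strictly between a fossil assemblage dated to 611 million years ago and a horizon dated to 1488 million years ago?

1488 Ma sits inside the Calymmian (1600–1400) and 611 Ma inside the Ediacaran (635–538.8); neither of those is wholly between the two dates.
The listed periods lying completely between them are Ectasian, Stenian, Tonian, Cryogenian — 4 in all.

4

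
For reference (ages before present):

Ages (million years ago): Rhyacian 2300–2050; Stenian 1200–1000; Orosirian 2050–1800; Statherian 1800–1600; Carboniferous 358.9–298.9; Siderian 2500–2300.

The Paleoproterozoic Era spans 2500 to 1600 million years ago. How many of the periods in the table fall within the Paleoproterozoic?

Periods inside 2500–1600 Ma: Siderian, Rhyacian, Orosirian, Statherian — 4 in total.

4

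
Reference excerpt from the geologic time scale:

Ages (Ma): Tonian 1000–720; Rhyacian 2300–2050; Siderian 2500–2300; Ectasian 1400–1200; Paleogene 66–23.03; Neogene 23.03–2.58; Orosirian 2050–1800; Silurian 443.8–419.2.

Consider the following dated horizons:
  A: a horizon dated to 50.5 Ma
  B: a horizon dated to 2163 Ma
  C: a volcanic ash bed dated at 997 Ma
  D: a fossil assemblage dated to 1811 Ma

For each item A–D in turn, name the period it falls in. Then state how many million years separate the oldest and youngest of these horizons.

A: 50.5 Ma lies in 66–23.03 Ma, so Paleogene.
B: 2163 Ma lies in 2300–2050 Ma, so Rhyacian.
C: 997 Ma lies in 1000–720 Ma, so Tonian.
D: 1811 Ma lies in 2050–1800 Ma, so Orosirian.
Oldest = 2163 Ma, youngest = 50.5 Ma → span 2112.5 Myr.

A — Paleogene; B — Rhyacian; C — Tonian; D — Orosirian; span 2112.5 million years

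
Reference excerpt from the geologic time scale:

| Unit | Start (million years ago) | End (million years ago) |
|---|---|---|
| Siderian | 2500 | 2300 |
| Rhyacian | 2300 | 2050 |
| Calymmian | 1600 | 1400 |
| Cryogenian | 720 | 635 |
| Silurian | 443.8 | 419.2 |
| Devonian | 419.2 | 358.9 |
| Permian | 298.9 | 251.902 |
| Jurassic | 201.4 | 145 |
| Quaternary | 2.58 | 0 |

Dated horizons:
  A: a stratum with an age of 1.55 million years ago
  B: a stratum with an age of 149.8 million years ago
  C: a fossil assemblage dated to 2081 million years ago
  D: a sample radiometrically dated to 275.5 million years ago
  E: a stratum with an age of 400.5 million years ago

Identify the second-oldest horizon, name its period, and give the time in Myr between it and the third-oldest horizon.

Larger Ma means older, so oldest first: C 2081 > E 400.5 > D 275.5 > B 149.8 > A 1.55.
Counting 2 along gives E (400.5 Ma); the excerpt puts that inside the Devonian, 419.2–358.9 Ma.
Next in line is D (275.5 Ma), and 400.5 − 275.5 = 125 Myr.

E, in the Devonian; 125 million years to D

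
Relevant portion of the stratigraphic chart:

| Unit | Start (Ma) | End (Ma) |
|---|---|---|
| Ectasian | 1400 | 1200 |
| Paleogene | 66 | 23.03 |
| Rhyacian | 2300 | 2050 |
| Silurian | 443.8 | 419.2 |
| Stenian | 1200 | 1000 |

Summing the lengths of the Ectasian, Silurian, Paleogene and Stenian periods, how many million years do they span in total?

467.57 million years

Duration is start − end for each: (1400 − 1200) + (443.8 − 419.2) + (66 − 23.03) + (1200 − 1000).
That is 200 + 24.6 + 42.97 + 200, which totals 467.57 million years.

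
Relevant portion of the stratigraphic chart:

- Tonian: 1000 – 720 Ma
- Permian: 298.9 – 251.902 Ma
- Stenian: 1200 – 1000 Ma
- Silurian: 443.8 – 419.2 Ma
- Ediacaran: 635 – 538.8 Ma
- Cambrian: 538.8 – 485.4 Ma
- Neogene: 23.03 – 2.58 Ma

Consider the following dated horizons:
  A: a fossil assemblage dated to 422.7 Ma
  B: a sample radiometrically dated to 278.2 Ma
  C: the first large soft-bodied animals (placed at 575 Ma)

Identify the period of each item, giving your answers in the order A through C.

A — Silurian; B — Permian; C — Ediacaran

Match each age against the start–end ranges in the excerpt: A = 422.7 Ma → Silurian (443.8–419.2); B = 278.2 Ma → Permian (298.9–251.902); C = 575 Ma → Ediacaran (635–538.8).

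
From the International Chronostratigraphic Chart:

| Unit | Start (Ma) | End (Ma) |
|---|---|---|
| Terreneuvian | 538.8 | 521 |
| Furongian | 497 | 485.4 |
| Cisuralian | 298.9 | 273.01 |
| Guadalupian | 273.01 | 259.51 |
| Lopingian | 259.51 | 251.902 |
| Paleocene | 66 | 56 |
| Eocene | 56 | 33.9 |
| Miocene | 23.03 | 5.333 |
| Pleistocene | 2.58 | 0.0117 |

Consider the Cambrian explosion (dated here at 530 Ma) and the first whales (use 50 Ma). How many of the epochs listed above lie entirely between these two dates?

530 Ma sits inside the Terreneuvian (538.8–521) and 50 Ma inside the Eocene (56–33.9); neither of those is wholly between the two dates.
The listed epochs lying completely between them are Furongian, Cisuralian, Guadalupian, Lopingian, Paleocene — 5 in all.

5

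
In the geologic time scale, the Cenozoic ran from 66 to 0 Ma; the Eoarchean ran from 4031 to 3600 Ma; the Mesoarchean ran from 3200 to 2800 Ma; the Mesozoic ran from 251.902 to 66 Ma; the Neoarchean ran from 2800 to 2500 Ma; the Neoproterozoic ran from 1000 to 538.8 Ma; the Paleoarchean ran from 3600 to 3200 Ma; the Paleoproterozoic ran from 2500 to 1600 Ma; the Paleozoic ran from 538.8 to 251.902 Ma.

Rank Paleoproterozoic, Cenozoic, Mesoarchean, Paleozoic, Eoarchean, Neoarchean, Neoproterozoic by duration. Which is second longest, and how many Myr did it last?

Neoproterozoic, 461.2 million years

Start − end for each: Paleoproterozoic 2500 − 1600 = 900; Cenozoic 66 − 0 = 66; Mesoarchean 3200 − 2800 = 400; Paleozoic 538.8 − 251.902 = 286.898; Eoarchean 4031 − 3600 = 431; Neoarchean 2800 − 2500 = 300; Neoproterozoic 1000 − 538.8 = 461.2.
Ranking these from longest: Paleoproterozoic > Neoproterozoic > Eoarchean > Mesoarchean > Neoarchean > Paleozoic > Cenozoic.
Position 2 in that ranking is Neoproterozoic, which lasted 461.2 Myr.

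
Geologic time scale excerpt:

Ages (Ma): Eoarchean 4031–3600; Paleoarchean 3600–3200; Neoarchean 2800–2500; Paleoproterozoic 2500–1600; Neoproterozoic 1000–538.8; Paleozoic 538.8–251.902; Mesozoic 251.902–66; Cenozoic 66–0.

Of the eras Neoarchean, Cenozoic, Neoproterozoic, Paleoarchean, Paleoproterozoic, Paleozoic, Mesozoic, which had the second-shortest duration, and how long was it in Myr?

Start − end for each: Neoarchean 2800 − 2500 = 300; Cenozoic 66 − 0 = 66; Neoproterozoic 1000 − 538.8 = 461.2; Paleoarchean 3600 − 3200 = 400; Paleoproterozoic 2500 − 1600 = 900; Paleozoic 538.8 − 251.902 = 286.898; Mesozoic 251.902 − 66 = 185.902.
Ranking these from shortest: Cenozoic < Mesozoic < Paleozoic < Neoarchean < Paleoarchean < Neoproterozoic < Paleoproterozoic.
Position 2 in that ranking is Mesozoic, which lasted 185.902 Myr.

Mesozoic, 185.902 million years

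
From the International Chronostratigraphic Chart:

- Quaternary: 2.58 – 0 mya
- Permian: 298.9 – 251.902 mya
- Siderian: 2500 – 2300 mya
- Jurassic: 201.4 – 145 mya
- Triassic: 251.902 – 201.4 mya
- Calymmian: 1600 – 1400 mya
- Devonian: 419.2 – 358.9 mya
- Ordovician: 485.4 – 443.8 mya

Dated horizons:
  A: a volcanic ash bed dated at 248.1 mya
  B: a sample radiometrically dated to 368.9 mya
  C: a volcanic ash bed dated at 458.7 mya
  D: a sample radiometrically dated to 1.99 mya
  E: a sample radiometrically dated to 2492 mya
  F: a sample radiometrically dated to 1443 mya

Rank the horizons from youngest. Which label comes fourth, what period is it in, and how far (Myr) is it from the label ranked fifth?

C, in the Ordovician; 984.3 million years to F

Sorted youngest-first by Ma: D (1.99), A (248.1), B (368.9), C (458.7), F (1443), E (2492).
The fourth youngest is C at 458.7 Ma, which lies in 485.4–443.8 Ma: the Ordovician.
The fifth youngest is F at 1443 Ma; separation = |458.7 − 1443| = 984.3 Myr.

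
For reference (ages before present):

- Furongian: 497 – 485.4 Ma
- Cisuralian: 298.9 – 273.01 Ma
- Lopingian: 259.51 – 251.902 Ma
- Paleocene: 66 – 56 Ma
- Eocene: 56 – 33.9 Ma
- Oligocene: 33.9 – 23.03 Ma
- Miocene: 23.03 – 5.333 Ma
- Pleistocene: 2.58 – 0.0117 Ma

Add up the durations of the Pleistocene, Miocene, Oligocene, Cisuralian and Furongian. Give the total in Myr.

Each duration: Pleistocene = 2.5683; Miocene = 17.697; Oligocene = 10.87; Cisuralian = 25.89; Furongian = 11.6.
Sum: 2.5683 + 17.697 + 10.87 + 25.89 + 11.6 = 68.6253 Myr.

68.6253 million years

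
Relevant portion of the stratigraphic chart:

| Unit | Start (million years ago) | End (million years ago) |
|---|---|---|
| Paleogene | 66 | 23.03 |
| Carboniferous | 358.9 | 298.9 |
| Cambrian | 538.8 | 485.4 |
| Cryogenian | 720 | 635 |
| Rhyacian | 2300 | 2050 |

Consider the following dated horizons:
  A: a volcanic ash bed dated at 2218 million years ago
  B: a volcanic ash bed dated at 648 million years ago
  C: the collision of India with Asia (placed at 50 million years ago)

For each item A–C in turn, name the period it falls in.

A — Rhyacian; B — Cryogenian; C — Paleogene

A: 2218 Ma lies in 2300–2050 Ma, so Rhyacian.
B: 648 Ma lies in 720–635 Ma, so Cryogenian.
C: 50 Ma lies in 66–23.03 Ma, so Paleogene.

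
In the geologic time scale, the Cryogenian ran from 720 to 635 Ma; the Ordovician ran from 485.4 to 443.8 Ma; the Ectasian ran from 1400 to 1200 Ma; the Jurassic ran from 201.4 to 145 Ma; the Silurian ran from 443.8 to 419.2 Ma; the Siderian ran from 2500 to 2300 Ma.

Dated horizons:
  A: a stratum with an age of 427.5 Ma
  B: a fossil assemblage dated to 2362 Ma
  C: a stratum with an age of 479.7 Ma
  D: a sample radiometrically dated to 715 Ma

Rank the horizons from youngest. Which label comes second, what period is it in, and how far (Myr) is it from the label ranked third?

Sorted youngest-first by Ma: A (427.5), C (479.7), D (715), B (2362).
The second youngest is C at 479.7 Ma, which lies in 485.4–443.8 Ma: the Ordovician.
The third youngest is D at 715 Ma; separation = |479.7 − 715| = 235.3 Myr.

C, in the Ordovician; 235.3 million years to D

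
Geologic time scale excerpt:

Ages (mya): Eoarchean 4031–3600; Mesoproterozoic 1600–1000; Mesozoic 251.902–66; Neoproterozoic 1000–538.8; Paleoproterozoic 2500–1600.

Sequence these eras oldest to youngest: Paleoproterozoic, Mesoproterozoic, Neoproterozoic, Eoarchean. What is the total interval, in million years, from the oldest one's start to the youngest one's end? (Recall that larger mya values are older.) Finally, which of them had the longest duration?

Start ages (Ma): Eoarchean 4031, Paleoproterozoic 2500, Mesoproterozoic 1600, Neoproterozoic 1000.
Ordered oldest to youngest: Eoarchean, Paleoproterozoic, Mesoproterozoic, Neoproterozoic.
Span = 4031 − 538.8 = 3492.2 Myr.
Durations: Neoproterozoic 461.2, Paleoproterozoic 900, Mesoproterozoic 600, Eoarchean 431 → longest is Paleoproterozoic (900 Myr).

Eoarchean, Paleoproterozoic, Mesoproterozoic, Neoproterozoic; total span 3492.2 Myr; longest is Paleoproterozoic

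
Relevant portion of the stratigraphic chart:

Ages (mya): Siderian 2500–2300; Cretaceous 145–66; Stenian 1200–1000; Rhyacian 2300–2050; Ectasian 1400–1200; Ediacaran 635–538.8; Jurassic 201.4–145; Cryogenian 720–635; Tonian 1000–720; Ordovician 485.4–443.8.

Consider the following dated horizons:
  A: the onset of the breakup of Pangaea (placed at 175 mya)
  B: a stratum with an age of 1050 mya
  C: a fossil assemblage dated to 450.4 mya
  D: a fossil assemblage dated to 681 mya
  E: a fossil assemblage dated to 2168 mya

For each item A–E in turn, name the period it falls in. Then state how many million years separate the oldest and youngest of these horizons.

Match each age against the start–end ranges in the excerpt: A = 175 Ma → Jurassic (201.4–145); B = 1050 Ma → Stenian (1200–1000); C = 450.4 Ma → Ordovician (485.4–443.8); D = 681 Ma → Cryogenian (720–635); E = 2168 Ma → Rhyacian (2300–2050).
The largest age is 2168 Ma and the smallest is 175 Ma; their difference is 1993 Myr.

A — Jurassic; B — Stenian; C — Ordovician; D — Cryogenian; E — Rhyacian; span 1993 million years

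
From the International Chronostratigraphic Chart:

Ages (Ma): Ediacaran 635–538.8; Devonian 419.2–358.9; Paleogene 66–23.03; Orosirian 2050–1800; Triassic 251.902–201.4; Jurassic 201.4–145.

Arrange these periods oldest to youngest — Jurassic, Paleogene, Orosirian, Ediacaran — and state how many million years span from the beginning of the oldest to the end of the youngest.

Orosirian, Ediacaran, Jurassic, Paleogene; total span 2026.97 Myr

Start ages (Ma): Orosirian 2050, Ediacaran 635, Jurassic 201.4, Paleogene 66.
Ordered oldest to youngest: Orosirian, Ediacaran, Jurassic, Paleogene.
Span = 2050 − 23.03 = 2026.97 Myr.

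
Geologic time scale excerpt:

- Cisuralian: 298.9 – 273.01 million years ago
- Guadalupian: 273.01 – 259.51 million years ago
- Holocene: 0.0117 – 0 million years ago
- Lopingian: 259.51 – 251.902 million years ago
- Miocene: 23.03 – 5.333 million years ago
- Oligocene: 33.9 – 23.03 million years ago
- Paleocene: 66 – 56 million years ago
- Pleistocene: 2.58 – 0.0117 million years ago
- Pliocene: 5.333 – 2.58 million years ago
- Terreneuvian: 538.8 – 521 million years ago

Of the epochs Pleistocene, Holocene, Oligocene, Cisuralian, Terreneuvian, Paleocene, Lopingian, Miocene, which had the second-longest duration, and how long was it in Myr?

Terreneuvian, 17.8 million years

Durations: Pleistocene 2.5683; Holocene 0.0117; Oligocene 10.87; Cisuralian 25.89; Terreneuvian 17.8; Paleocene 10; Lopingian 7.608; Miocene 17.697 Myr.
Sorted longest-first: Cisuralian (25.89), Terreneuvian (17.8), Miocene (17.697), Oligocene (10.87), Paleocene (10), Lopingian (7.608), Pleistocene (2.5683), Holocene (0.0117).
The second longest is Terreneuvian at 17.8 Myr.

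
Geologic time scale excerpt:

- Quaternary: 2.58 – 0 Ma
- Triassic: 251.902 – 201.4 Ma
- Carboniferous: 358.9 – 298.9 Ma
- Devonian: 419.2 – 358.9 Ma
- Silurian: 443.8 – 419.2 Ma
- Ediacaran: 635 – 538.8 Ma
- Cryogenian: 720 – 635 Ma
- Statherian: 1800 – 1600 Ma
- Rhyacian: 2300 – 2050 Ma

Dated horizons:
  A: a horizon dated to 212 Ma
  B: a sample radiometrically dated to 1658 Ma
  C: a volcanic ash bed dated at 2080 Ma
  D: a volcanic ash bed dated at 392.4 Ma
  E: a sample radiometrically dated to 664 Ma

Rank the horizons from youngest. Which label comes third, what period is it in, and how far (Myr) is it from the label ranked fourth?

E, in the Cryogenian; 994 million years to B

Sorted youngest-first by Ma: A (212), D (392.4), E (664), B (1658), C (2080).
The third youngest is E at 664 Ma, which lies in 720–635 Ma: the Cryogenian.
The fourth youngest is B at 1658 Ma; separation = |664 − 1658| = 994 Myr.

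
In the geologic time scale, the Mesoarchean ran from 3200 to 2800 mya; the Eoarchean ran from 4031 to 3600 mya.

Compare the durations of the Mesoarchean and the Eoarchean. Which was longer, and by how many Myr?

Eoarchean, by 31 million years

Mesoarchean: 3200 − 2800 = 400 Myr.
Eoarchean: 4031 − 3600 = 431 Myr.
Difference: 431 − 400 = 31 Myr, so the Eoarchean was longer.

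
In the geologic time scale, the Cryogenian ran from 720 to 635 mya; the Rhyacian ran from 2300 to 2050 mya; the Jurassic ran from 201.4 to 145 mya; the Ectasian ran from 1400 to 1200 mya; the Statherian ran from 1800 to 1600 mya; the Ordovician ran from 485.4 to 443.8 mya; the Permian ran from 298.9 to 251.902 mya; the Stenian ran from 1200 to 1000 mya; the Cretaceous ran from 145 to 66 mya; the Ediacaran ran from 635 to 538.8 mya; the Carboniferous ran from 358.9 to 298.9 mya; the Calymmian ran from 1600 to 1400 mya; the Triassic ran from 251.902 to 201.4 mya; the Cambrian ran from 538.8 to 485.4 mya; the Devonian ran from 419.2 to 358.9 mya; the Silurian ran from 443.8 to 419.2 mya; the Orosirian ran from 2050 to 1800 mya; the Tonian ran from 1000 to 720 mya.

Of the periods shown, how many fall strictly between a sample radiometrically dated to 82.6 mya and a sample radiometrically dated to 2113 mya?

16

The older date is 2113 Ma and the younger is 82.6 Ma.
Periods with start < 2113 and end > 82.6 Ma: Orosirian (2050–1800), Statherian (1800–1600), Calymmian (1600–1400), Ectasian (1400–1200), Stenian (1200–1000), Tonian (1000–720), Cryogenian (720–635), Ediacaran (635–538.8), Cambrian (538.8–485.4), Ordovician (485.4–443.8), Silurian (443.8–419.2), Devonian (419.2–358.9), Carboniferous (358.9–298.9), Permian (298.9–251.902), Triassic (251.902–201.4), Jurassic (201.4–145).
That is 16 complete periods.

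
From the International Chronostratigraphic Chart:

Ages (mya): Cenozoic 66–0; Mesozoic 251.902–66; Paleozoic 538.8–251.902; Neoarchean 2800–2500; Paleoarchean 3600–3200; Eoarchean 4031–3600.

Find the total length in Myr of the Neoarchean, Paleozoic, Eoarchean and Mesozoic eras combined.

Duration is start − end for each: (2800 − 2500) + (538.8 − 251.902) + (4031 − 3600) + (251.902 − 66).
That is 300 + 286.898 + 431 + 185.902, which totals 1203.8 million years.

1203.8 million years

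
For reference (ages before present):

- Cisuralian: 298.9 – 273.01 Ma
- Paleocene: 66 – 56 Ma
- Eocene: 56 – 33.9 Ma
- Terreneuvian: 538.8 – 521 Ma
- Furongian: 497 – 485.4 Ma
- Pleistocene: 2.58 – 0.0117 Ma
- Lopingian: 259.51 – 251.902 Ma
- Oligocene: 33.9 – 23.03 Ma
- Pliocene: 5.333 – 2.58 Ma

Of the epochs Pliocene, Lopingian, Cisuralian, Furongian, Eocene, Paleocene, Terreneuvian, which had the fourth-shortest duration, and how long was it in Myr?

Durations: Pliocene 2.753; Lopingian 7.608; Cisuralian 25.89; Furongian 11.6; Eocene 22.1; Paleocene 10; Terreneuvian 17.8 Myr.
Sorted shortest-first: Pliocene (2.753), Lopingian (7.608), Paleocene (10), Furongian (11.6), Terreneuvian (17.8), Eocene (22.1), Cisuralian (25.89).
The fourth shortest is Furongian at 11.6 Myr.

Furongian, 11.6 million years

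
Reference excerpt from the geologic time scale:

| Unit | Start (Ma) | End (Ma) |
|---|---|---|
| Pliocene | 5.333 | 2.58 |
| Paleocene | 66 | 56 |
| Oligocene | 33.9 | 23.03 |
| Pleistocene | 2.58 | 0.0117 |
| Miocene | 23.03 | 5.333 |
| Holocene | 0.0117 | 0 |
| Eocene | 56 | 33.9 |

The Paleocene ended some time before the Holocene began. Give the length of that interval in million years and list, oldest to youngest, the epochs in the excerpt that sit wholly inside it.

55.9883 million years; Eocene, Oligocene, Miocene, Pliocene, Pleistocene

End of Paleocene = 56 Ma; start of Holocene = 0.0117 Ma.
Gap = 56 − 0.0117 = 55.9883 Myr.
Epochs wholly inside 56–0.0117 Ma: Eocene (56–33.9), Oligocene (33.9–23.03), Miocene (23.03–5.333), Pliocene (5.333–2.58), Pleistocene (2.58–0.0117).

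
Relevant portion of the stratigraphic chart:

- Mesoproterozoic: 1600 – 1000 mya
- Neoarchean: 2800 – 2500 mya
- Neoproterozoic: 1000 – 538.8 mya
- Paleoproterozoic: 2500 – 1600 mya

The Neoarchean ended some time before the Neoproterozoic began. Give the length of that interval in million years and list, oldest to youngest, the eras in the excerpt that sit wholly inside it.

1500 million years; Paleoproterozoic, Mesoproterozoic

End of Neoarchean = 2500 Ma; start of Neoproterozoic = 1000 Ma.
Gap = 2500 − 1000 = 1500 Myr.
Eras wholly inside 2500–1000 Ma: Paleoproterozoic (2500–1600), Mesoproterozoic (1600–1000).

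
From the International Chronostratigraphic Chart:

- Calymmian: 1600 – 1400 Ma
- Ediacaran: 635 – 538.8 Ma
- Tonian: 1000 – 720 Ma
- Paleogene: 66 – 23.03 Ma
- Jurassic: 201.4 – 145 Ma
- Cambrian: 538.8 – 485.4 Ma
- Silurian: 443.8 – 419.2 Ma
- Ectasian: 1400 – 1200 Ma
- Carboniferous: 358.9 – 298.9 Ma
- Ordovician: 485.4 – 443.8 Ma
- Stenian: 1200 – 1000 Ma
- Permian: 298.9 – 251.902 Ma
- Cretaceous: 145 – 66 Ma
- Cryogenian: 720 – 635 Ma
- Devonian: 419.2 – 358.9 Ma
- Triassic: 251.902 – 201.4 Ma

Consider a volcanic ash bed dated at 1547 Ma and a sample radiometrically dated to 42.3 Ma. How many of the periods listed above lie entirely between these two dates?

14

The older date is 1547 Ma and the younger is 42.3 Ma.
Periods with start < 1547 and end > 42.3 Ma: Ectasian (1400–1200), Stenian (1200–1000), Tonian (1000–720), Cryogenian (720–635), Ediacaran (635–538.8), Cambrian (538.8–485.4), Ordovician (485.4–443.8), Silurian (443.8–419.2), Devonian (419.2–358.9), Carboniferous (358.9–298.9), Permian (298.9–251.902), Triassic (251.902–201.4), Jurassic (201.4–145), Cretaceous (145–66).
That is 14 complete periods.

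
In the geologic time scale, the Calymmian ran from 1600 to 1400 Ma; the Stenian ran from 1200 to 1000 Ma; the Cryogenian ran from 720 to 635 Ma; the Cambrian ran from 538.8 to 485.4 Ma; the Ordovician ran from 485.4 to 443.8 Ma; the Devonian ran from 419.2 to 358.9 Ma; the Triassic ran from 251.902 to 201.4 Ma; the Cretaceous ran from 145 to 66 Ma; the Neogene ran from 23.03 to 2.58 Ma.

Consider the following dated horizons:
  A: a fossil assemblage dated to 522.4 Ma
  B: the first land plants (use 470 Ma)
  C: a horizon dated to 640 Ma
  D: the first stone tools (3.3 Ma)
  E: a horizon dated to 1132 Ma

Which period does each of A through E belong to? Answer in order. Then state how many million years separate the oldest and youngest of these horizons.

A — Cambrian; B — Ordovician; C — Cryogenian; D — Neogene; E — Stenian; span 1128.7 million years

A: 522.4 Ma lies in 538.8–485.4 Ma, so Cambrian.
B: 470 Ma lies in 485.4–443.8 Ma, so Ordovician.
C: 640 Ma lies in 720–635 Ma, so Cryogenian.
D: 3.3 Ma lies in 23.03–2.58 Ma, so Neogene.
E: 1132 Ma lies in 1200–1000 Ma, so Stenian.
Oldest = 1132 Ma, youngest = 3.3 Ma → span 1128.7 Myr.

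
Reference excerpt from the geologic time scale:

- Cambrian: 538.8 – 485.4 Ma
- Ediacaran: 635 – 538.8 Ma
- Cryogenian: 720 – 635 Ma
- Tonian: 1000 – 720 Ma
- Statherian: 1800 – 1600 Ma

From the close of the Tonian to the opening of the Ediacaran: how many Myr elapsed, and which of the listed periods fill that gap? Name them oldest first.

The Tonian closes at 720 Ma and the Ediacaran opens at 635 Ma, so the interval is 720 − 635 = 85 Myr.
A period fits inside if it starts at or after 720 Ma and ends at or before 635 Ma; oldest first that gives Cryogenian.

85 million years; Cryogenian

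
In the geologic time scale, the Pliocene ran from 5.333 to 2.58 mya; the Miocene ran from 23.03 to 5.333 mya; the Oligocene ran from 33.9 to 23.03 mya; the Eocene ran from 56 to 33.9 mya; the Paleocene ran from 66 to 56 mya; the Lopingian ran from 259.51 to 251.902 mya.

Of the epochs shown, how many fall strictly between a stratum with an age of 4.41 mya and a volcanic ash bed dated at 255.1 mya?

The older date is 255.1 Ma and the younger is 4.41 Ma.
Epochs with start < 255.1 and end > 4.41 Ma: Paleocene (66–56), Eocene (56–33.9), Oligocene (33.9–23.03), Miocene (23.03–5.333).
That is 4 complete epochs.

4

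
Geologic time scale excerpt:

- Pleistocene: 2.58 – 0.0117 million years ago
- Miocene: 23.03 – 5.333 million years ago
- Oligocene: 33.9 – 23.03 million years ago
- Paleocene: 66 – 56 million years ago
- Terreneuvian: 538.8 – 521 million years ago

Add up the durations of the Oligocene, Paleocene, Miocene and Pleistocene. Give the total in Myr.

Duration is start − end for each: (33.9 − 23.03) + (66 − 56) + (23.03 − 5.333) + (2.58 − 0.0117).
That is 10.87 + 10 + 17.697 + 2.5683, which totals 41.1353 million years.

41.1353 million years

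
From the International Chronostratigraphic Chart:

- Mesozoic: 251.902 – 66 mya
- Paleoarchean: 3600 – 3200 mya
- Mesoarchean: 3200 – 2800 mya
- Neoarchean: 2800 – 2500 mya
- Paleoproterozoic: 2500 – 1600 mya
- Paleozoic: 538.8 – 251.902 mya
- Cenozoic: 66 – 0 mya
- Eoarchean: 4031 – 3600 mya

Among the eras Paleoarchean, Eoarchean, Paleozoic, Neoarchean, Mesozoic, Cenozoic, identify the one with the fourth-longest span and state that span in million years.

Paleozoic, 286.898 million years

Durations: Paleoarchean 400; Eoarchean 431; Paleozoic 286.898; Neoarchean 300; Mesozoic 185.902; Cenozoic 66 Myr.
Sorted longest-first: Eoarchean (431), Paleoarchean (400), Neoarchean (300), Paleozoic (286.898), Mesozoic (185.902), Cenozoic (66).
The fourth longest is Paleozoic at 286.898 Myr.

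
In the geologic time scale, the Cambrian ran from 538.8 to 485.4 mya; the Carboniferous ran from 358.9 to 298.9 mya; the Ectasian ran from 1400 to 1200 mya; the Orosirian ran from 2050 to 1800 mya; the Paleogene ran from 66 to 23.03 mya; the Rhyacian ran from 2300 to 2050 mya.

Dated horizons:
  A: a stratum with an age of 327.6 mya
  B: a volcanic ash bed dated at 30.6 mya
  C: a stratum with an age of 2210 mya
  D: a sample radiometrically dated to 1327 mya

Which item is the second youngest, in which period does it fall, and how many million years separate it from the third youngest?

Smaller Ma means younger, so youngest first: B 30.6 < A 327.6 < D 1327 < C 2210.
Counting 2 along gives A (327.6 Ma); the excerpt puts that inside the Carboniferous, 358.9–298.9 Ma.
Next in line is D (1327 Ma), and 1327 − 327.6 = 999.4 Myr.

A, in the Carboniferous; 999.4 million years to D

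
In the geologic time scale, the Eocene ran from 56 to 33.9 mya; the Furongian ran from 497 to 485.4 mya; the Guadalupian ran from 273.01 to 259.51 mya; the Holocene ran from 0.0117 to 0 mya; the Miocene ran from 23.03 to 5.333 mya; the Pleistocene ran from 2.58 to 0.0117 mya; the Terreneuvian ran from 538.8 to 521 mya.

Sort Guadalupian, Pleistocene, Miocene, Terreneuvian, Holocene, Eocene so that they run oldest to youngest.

Terreneuvian, Guadalupian, Eocene, Miocene, Pleistocene, Holocene

Read off each span (Ma): Guadalupian 273.01–259.51; Pleistocene 2.58–0.0117; Miocene 23.03–5.333; Terreneuvian 538.8–521; Holocene 0.0117–0; Eocene 56–33.9.
Larger Ma is older, so oldest→youngest is Terreneuvian, Guadalupian, Eocene, Miocene, Pleistocene, Holocene.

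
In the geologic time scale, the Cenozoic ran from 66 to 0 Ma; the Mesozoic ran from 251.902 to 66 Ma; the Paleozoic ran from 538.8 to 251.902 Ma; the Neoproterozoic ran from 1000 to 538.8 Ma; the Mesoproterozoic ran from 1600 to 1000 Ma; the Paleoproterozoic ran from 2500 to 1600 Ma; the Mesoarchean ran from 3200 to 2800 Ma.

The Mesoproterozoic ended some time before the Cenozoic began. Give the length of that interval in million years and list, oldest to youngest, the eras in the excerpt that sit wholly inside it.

934 million years; Neoproterozoic, Paleozoic, Mesozoic

End of Mesoproterozoic = 1000 Ma; start of Cenozoic = 66 Ma.
Gap = 1000 − 66 = 934 Myr.
Eras wholly inside 1000–66 Ma: Neoproterozoic (1000–538.8), Paleozoic (538.8–251.902), Mesozoic (251.902–66).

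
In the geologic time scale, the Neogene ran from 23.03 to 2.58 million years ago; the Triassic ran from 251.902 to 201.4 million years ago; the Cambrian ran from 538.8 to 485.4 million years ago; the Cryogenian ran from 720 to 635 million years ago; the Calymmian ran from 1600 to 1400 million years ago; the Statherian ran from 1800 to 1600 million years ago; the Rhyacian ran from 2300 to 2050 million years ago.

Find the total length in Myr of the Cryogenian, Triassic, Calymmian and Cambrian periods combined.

388.902 million years

Each duration: Cryogenian = 85; Triassic = 50.502; Calymmian = 200; Cambrian = 53.4.
Sum: 85 + 50.502 + 200 + 53.4 = 388.902 Myr.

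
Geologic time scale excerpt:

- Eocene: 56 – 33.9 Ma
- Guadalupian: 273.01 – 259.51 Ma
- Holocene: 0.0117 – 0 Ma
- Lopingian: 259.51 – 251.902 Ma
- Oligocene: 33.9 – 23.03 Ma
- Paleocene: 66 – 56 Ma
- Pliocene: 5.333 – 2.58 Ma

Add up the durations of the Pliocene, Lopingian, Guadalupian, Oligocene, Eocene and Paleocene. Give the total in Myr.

Duration is start − end for each: (5.333 − 2.58) + (259.51 − 251.902) + (273.01 − 259.51) + (33.9 − 23.03) + (56 − 33.9) + (66 − 56).
That is 2.753 + 7.608 + 13.5 + 10.87 + 22.1 + 10, which totals 66.831 million years.

66.831 million years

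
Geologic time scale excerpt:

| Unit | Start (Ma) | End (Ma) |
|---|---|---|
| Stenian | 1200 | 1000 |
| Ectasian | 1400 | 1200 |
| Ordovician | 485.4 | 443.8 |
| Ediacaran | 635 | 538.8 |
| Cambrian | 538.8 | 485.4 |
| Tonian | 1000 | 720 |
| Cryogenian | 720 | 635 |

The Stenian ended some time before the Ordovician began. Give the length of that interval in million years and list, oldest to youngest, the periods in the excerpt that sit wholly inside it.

The Stenian closes at 1000 Ma and the Ordovician opens at 485.4 Ma, so the interval is 1000 − 485.4 = 514.6 Myr.
A period fits inside if it starts at or after 1000 Ma and ends at or before 485.4 Ma; oldest first that gives Tonian, Cryogenian, Ediacaran, Cambrian.

514.6 million years; Tonian, Cryogenian, Ediacaran, Cambrian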